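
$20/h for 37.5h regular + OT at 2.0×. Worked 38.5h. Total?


$790.00

Regular: 37.5h × $20 = $750.00
Overtime: 38.5 - 37.5 = 1.0h
OT pay: 1.0h × $20 × 2.0 = $40.00
Total = $750.00 + $40.00 = $790.00


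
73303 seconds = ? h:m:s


Hours: 73303 ÷ 3600 = 20 remainder 1303
Minutes: 1303 ÷ 60 = 21 remainder 43
Seconds: 43

20h 21m 43s


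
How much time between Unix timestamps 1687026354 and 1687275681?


249327 seconds (69.3 hours / 2.89 days)

Difference = 1687275681 - 1687026354 = 249327 seconds
In hours: 249327 / 3600 ≈ 69.3
In days: 249327 / 86400 ≈ 2.89


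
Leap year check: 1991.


No

Rules: divisible by 4 AND (not by 100 OR by 400)
1991 ÷ 4 = 497 remainder 3 → not divisible by 4
Not divisible by 4 → not a leap year


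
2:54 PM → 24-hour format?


Input: 2:54 PM
PM: 2 + 12 = 14

14:54


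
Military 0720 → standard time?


Hour: 7
7 < 12 → AM

7:20 AM


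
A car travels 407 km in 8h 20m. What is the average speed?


48.8 km/h

Distance: 407 km
Time: 8h 20m = 500 min = 500/60 = 25/3 hours
Speed = 407 ÷ (25/3) = 407 × 3 / 25 = 1221/25 ≈ 48.8 km/h


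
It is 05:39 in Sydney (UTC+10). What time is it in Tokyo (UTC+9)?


04:39

Time difference = UTC+9 - UTC+10 = -1 hours
New hour = (5 -1) mod 24
= 4 mod 24 = 4
Minutes unchanged → 04:39


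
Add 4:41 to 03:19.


08:00

Start: 199 minutes from midnight
Add: 281 minutes
Total: 480 minutes
Hours: 480 ÷ 60 = 8 remainder 0


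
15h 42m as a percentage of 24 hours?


Total minutes: 15×60 + 42 = 942
Day = 24×60 = 1440 minutes
Fraction = 942/1440 ≈ 0.6542
As a percentage: 942/1440 × 100 ≈ 65.42%

0.6542 (65.42%)


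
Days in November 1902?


Month: November (month 11)
November has 30 days

30 days


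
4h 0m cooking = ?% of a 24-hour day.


16.7%

Time: 240 minutes
Day: 1440 minutes
Percentage = (240/1440) × 100 ≈ 16.7%


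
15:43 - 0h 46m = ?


Start: 943 minutes from midnight
Subtract: 46 minutes
Remaining: 943 - 46 = 897
Hours: 14, Minutes: 57

14:57


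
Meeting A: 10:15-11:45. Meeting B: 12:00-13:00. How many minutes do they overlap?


Meeting A: 615-705 (in minutes from midnight)
Meeting B: 720-780
Overlap start = max(615, 720) = 720
Overlap end = min(705, 780) = 705
Overlap = max(0, 705 - 720) = 0 min

0 minutes


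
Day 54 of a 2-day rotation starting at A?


Shifts: A, B
Start: A (index 0)
Day 54: (0 + 54 - 1) mod 2
= 53 mod 2
= 1
Index 1 → shift B

Shift B


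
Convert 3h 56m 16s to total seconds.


Hours: 3 × 3600 = 10800
Minutes: 56 × 60 = 3360
Seconds: 16
Total = 10800 + 3360 + 16 = 14176

14176 seconds


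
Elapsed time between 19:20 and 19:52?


End time in minutes: 19×60 + 52 = 1192
Start time in minutes: 19×60 + 20 = 1160
Difference = 1192 - 1160 = 32 minutes
= 0 hours 32 minutes

0h 32m


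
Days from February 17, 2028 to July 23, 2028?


157 days

From February 17, 2028 to July 23, 2028
Rest of February 2028: 29 - 17 = 12
Full months: March 31, April 30, May 31, June 30
Days into July 2028: 23
Total = 12 + 31 + 30 + 31 + 30 + 23 = 157 days


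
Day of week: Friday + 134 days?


Start: Friday (index 4)
(4 + 134) mod 7
= 138 mod 7
= 5
Index 5 → Saturday

Saturday


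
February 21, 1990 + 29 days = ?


March 22, 1990

Start: February 21, 1990
Add 29 days
February 21 → March 1: 28 - 21 + 1 = 8 days (29 - 8 = 21 left)
March 1 + 21 = March 22, 1990


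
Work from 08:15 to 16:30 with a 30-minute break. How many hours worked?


Total time = (16×60+30) - (8×60+15)
= 990 - 495 = 495 min
Minus break: 495 - 30 = 465 min
= 7h 45m

7h 45m (465 minutes)


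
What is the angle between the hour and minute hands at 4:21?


Hour hand = 4×30 + 21×0.5 = 130.5°
Minute hand = 21×6 = 126°
Difference = |130.5 - 126| = 4.5°

4.5°


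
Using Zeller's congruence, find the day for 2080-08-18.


Zeller's congruence:
q=18, m=8, k=80, j=20
h = (18 + ⌊13×9/5⌋ + 80 + ⌊80/4⌋ + ⌊20/4⌋ - 2×20) mod 7
= (18 + 23 + 80 + 20 + 5 - 40) mod 7
= 106 mod 7 = 1
h=1 → Sunday

Sunday


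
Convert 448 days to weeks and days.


64 weeks 0 days

Weeks: 448 ÷ 7 = 64 remainder 0


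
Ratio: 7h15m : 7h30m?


29:30 (0.97)

Duration 1: 435 minutes
Duration 2: 450 minutes
Ratio = 435:450
GCD = 15
Simplified = 29:30
As a decimal: 29/30 ≈ 0.97


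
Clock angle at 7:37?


6.5°

Hour hand = 7×30 + 37×0.5 = 228.5°
Minute hand = 37×6 = 222°
Difference = |228.5 - 222| = 6.5°


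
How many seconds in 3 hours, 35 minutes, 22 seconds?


12922 seconds

Hours: 3 × 3600 = 10800
Minutes: 35 × 60 = 2100
Seconds: 22
Total = 10800 + 2100 + 22 = 12922


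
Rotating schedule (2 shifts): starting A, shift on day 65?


Shift A

Shifts: A, B
Start: A (index 0)
Day 65: (0 + 65 - 1) mod 2
= 64 mod 2
= 0
Index 0 → shift A


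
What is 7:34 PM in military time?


Input: 7:34 PM
PM: 7 + 12 = 19

19:34


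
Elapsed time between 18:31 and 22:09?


3h 38m

End time in minutes: 22×60 + 9 = 1329
Start time in minutes: 18×60 + 31 = 1111
Difference = 1329 - 1111 = 218 minutes
= 3 hours 38 minutes


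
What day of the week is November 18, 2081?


Tuesday

Zeller's congruence:
q=18, m=11, k=81, j=20
h = (18 + ⌊13×12/5⌋ + 81 + ⌊81/4⌋ + ⌊20/4⌋ - 2×20) mod 7
= (18 + 31 + 81 + 20 + 5 - 40) mod 7
= 115 mod 7 = 3
h=3 → Tuesday


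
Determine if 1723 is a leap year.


No

Rules: divisible by 4 AND (not by 100 OR by 400)
1723 ÷ 4 = 430 remainder 3 → not divisible by 4
Not divisible by 4 → not a leap year


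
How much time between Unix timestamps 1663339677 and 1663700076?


Difference = 1663700076 - 1663339677 = 360399 seconds
In hours: 360399 / 3600 ≈ 100.1
In days: 360399 / 86400 ≈ 4.17

360399 seconds (100.1 hours / 4.17 days)


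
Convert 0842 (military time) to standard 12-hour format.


Hour: 8
8 < 12 → AM

8:42 AM


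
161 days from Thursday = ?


Thursday

Start: Thursday (index 3)
(3 + 161) mod 7
= 164 mod 7
= 3
Index 3 → Thursday


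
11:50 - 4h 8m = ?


07:42

Start: 710 minutes from midnight
Subtract: 248 minutes
Remaining: 710 - 248 = 462
Hours: 7, Minutes: 42


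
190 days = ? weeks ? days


27 weeks 1 days

Weeks: 190 ÷ 7 = 27 remainder 1


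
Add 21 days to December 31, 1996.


January 21, 1997

Start: December 31, 1996
Add 21 days
December 31 → January 1: 31 - 31 + 1 = 1 days (21 - 1 = 20 left)
January 1 + 20 = January 21, 1997


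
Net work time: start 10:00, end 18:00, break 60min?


Total time = (18×60+0) - (10×60+0)
= 1080 - 600 = 480 min
Minus break: 480 - 60 = 420 min
= 7h 0m

7h 0m (420 minutes)


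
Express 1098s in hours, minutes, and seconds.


Hours: 1098 ÷ 3600 = 0 remainder 1098
Minutes: 1098 ÷ 60 = 18 remainder 18
Seconds: 18

0h 18m 18s


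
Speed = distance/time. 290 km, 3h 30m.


82.9 km/h

Distance: 290 km
Time: 3h 30m = 210 min = 210/60 = 7/2 hours
Speed = 290 ÷ (7/2) = 290 × 2 / 7 = 580/7 ≈ 82.9 km/h


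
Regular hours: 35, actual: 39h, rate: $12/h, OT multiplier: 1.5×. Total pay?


Regular: 35h × $12 = $420.00
Overtime: 39 - 35 = 4h
OT pay: 4h × $12 × 1.5 = $72.00
Total = $420.00 + $72.00 = $492.00

$492.00


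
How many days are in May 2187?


31 days

Month: May (month 5)
May has 31 days


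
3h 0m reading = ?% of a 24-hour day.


12.5%

Time: 180 minutes
Day: 1440 minutes
Percentage = (180/1440) × 100 = 12.5%


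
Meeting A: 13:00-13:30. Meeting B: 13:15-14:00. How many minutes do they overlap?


15 minutes

Meeting A: 780-810 (in minutes from midnight)
Meeting B: 795-840
Overlap start = max(780, 795) = 795
Overlap end = min(810, 840) = 810
Overlap = max(0, 810 - 795) = 15 min


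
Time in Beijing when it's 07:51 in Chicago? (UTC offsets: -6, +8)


21:51

Time difference = UTC+8 - UTC-6 = +14 hours
New hour = (7 + 14) mod 24
= 21 mod 24 = 21
Minutes unchanged → 21:51


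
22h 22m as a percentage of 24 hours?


Total minutes: 22×60 + 22 = 1342
Day = 24×60 = 1440 minutes
Fraction = 1342/1440 ≈ 0.9319
As a percentage: 1342/1440 × 100 ≈ 93.19%

0.9319 (93.19%)


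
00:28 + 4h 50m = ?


05:18

Start: 28 minutes from midnight
Add: 290 minutes
Total: 318 minutes
Hours: 318 ÷ 60 = 5 remainder 18


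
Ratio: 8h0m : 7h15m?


Duration 1: 480 minutes
Duration 2: 435 minutes
Ratio = 480:435
GCD = 15
Simplified = 32:29
As a decimal: 32/29 ≈ 1.10

32:29 (1.10)


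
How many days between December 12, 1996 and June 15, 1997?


185 days

From December 12, 1996 to June 15, 1997
Rest of December 1996: 31 - 12 = 19
Full months: January 31, February 1997 28, March 31, April 30, May 31
Days into June 1997: 15
Total = 19 + 31 + 28 + 31 + 30 + 31 + 15 = 185 days


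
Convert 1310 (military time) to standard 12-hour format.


Hour: 13
13 - 12 = 1 → PM

1:10 PM


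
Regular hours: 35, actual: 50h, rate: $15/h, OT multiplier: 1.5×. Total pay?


Regular: 35h × $15 = $525.00
Overtime: 50 - 35 = 15h
OT pay: 15h × $15 × 1.5 = $337.50
Total = $525.00 + $337.50 = $862.50

$862.50


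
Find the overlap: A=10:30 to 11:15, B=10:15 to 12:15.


Meeting A: 630-675 (in minutes from midnight)
Meeting B: 615-735
Overlap start = max(630, 615) = 630
Overlap end = min(675, 735) = 675
Overlap = max(0, 675 - 630) = 45 min

45 minutes


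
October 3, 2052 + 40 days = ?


Start: October 3, 2052
Add 40 days
October 3 → November 1: 31 - 3 + 1 = 29 days (40 - 29 = 11 left)
November 1 + 11 = November 12, 2052

November 12, 2052


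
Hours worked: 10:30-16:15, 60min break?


Total time = (16×60+15) - (10×60+30)
= 975 - 630 = 345 min
Minus break: 345 - 60 = 285 min
= 4h 45m

4h 45m (285 minutes)


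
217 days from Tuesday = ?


Tuesday

Start: Tuesday (index 1)
(1 + 217) mod 7
= 218 mod 7
= 1
Index 1 → Tuesday


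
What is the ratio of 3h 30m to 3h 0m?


7:6 (1.17)

Duration 1: 210 minutes
Duration 2: 180 minutes
Ratio = 210:180
GCD = 30
Simplified = 7:6
As a decimal: 7/6 ≈ 1.17


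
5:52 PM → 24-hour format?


17:52

Input: 5:52 PM
PM: 5 + 12 = 17


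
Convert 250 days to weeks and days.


Weeks: 250 ÷ 7 = 35 remainder 5

35 weeks 5 days


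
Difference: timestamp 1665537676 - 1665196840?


340836 seconds (94.7 hours / 3.94 days)

Difference = 1665537676 - 1665196840 = 340836 seconds
In hours: 340836 / 3600 ≈ 94.7
In days: 340836 / 86400 ≈ 3.94


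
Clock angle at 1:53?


Hour hand = 1×30 + 53×0.5 = 56.5°
Minute hand = 53×6 = 318°
Difference = |56.5 - 318| = 261.5°
Since > 180°: 360 - 261.5 = 98.5°

98.5°


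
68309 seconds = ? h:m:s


18h 58m 29s

Hours: 68309 ÷ 3600 = 18 remainder 3509
Minutes: 3509 ÷ 60 = 58 remainder 29
Seconds: 29


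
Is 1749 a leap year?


No

Rules: divisible by 4 AND (not by 100 OR by 400)
1749 ÷ 4 = 437 remainder 1 → not divisible by 4
Not divisible by 4 → not a leap year


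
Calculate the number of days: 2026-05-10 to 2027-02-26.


From May 10, 2026 to February 26, 2027
Rest of May 2026: 31 - 10 = 21
Full months: June 30, July 31, August 31, September 30, October 31, November 30, December 31, January 31
Days into February 2027: 26
Total = 21 + 30 + 31 + 31 + 30 + 31 + 30 + 31 + 31 + 26 = 292 days

292 days


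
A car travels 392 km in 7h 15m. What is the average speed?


54.1 km/h

Distance: 392 km
Time: 7h 15m = 435 min = 435/60 = 29/4 hours
Speed = 392 ÷ (29/4) = 392 × 4 / 29 = 1568/29 ≈ 54.1 km/h


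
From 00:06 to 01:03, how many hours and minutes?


0h 57m

End time in minutes: 1×60 + 3 = 63
Start time in minutes: 0×60 + 6 = 6
Difference = 63 - 6 = 57 minutes
= 0 hours 57 minutes


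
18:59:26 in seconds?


68366 seconds

Hours: 18 × 3600 = 64800
Minutes: 59 × 60 = 3540
Seconds: 26
Total = 64800 + 3540 + 26 = 68366


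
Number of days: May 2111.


Month: May (month 5)
May has 31 days

31 days


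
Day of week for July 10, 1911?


Monday

Zeller's congruence:
q=10, m=7, k=11, j=19
h = (10 + ⌊13×8/5⌋ + 11 + ⌊11/4⌋ + ⌊19/4⌋ - 2×19) mod 7
= (10 + 20 + 11 + 2 + 4 - 38) mod 7
= 9 mod 7 = 2
h=2 → Monday


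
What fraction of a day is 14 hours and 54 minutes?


Total minutes: 14×60 + 54 = 894
Day = 24×60 = 1440 minutes
Fraction = 894/1440 ≈ 0.6208
As a percentage: 894/1440 × 100 ≈ 62.08%

0.6208 (62.08%)


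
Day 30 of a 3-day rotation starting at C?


Shifts: A, B, C
Start: C (index 2)
Day 30: (2 + 30 - 1) mod 3
= 31 mod 3
= 1
Index 1 → shift B

Shift B


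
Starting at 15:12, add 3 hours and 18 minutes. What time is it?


Start: 912 minutes from midnight
Add: 198 minutes
Total: 1110 minutes
Hours: 1110 ÷ 60 = 18 remainder 30

18:30


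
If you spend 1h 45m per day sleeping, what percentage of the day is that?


7.3%

Time: 105 minutes
Day: 1440 minutes
Percentage = (105/1440) × 100 ≈ 7.3%


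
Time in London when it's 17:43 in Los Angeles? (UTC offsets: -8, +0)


01:43 (next day)

Time difference = UTC+0 - UTC-8 = +8 hours
New hour = (17 + 8) mod 24
= 25 mod 24 = 1
Minutes unchanged → 01:43; 25 ≥ 24 → next day


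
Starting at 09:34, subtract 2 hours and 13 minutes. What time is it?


Start: 574 minutes from midnight
Subtract: 133 minutes
Remaining: 574 - 133 = 441
Hours: 7, Minutes: 21

07:21


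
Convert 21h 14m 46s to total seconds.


Hours: 21 × 3600 = 75600
Minutes: 14 × 60 = 840
Seconds: 46
Total = 75600 + 840 + 46 = 76486

76486 seconds


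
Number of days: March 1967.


Month: March (month 3)
March has 31 days

31 days


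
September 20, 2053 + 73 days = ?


Start: September 20, 2053
Add 73 days
September 20 → October 1: 30 - 20 + 1 = 11 days (73 - 11 = 62 left)
October 1 → November 1: 31 - 1 + 1 = 31 days (62 - 31 = 31 left)
November 1 → December 1: 30 - 1 + 1 = 30 days (31 - 30 = 1 left)
December 1 + 1 = December 2, 2053

December 2, 2053


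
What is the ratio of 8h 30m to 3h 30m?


17:7 (2.43)

Duration 1: 510 minutes
Duration 2: 210 minutes
Ratio = 510:210
GCD = 30
Simplified = 17:7
As a decimal: 17/7 ≈ 2.43


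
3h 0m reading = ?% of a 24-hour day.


12.5%

Time: 180 minutes
Day: 1440 minutes
Percentage = (180/1440) × 100 = 12.5%


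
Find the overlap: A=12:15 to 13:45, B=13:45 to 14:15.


0 minutes

Meeting A: 735-825 (in minutes from midnight)
Meeting B: 825-855
Overlap start = max(735, 825) = 825
Overlap end = min(825, 855) = 825
Overlap = max(0, 825 - 825) = 0 min


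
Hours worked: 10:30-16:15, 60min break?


Total time = (16×60+15) - (10×60+30)
= 975 - 630 = 345 min
Minus break: 345 - 60 = 285 min
= 4h 45m

4h 45m (285 minutes)


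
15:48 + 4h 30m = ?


20:18

Start: 948 minutes from midnight
Add: 270 minutes
Total: 1218 minutes
Hours: 1218 ÷ 60 = 20 remainder 18


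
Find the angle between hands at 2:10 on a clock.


Hour hand = 2×30 + 10×0.5 = 65.0°
Minute hand = 10×6 = 60°
Difference = |65.0 - 60| = 5.0°

5.0°


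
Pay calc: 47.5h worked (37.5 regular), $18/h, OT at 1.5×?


Regular: 37.5h × $18 = $675.00
Overtime: 47.5 - 37.5 = 10.0h
OT pay: 10.0h × $18 × 1.5 = $270.00
Total = $675.00 + $270.00 = $945.00

$945.00


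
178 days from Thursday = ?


Sunday

Start: Thursday (index 3)
(3 + 178) mod 7
= 181 mod 7
= 6
Index 6 → Sunday


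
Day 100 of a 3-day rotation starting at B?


Shift B

Shifts: A, B, C
Start: B (index 1)
Day 100: (1 + 100 - 1) mod 3
= 100 mod 3
= 1
Index 1 → shift B


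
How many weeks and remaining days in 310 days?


44 weeks 2 days

Weeks: 310 ÷ 7 = 44 remainder 2


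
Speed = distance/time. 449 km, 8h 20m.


53.9 km/h

Distance: 449 km
Time: 8h 20m = 500 min = 500/60 = 25/3 hours
Speed = 449 ÷ (25/3) = 449 × 3 / 25 = 1347/25 ≈ 53.9 km/h


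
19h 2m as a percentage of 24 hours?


Total minutes: 19×60 + 2 = 1142
Day = 24×60 = 1440 minutes
Fraction = 1142/1440 ≈ 0.7931
As a percentage: 1142/1440 × 100 ≈ 79.31%

0.7931 (79.31%)


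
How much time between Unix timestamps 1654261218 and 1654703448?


442230 seconds (122.8 hours / 5.12 days)

Difference = 1654703448 - 1654261218 = 442230 seconds
In hours: 442230 / 3600 ≈ 122.8
In days: 442230 / 86400 ≈ 5.12


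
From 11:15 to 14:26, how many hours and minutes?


End time in minutes: 14×60 + 26 = 866
Start time in minutes: 11×60 + 15 = 675
Difference = 866 - 675 = 191 minutes
= 3 hours 11 minutes

3h 11m


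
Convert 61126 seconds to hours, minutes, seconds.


Hours: 61126 ÷ 3600 = 16 remainder 3526
Minutes: 3526 ÷ 60 = 58 remainder 46
Seconds: 46

16h 58m 46s


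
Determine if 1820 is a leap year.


Rules: divisible by 4 AND (not by 100 OR by 400)
1820 ÷ 4 = 455 exactly → divisible by 4
1820 ÷ 100 = 18 remainder 20 → not divisible by 100
Divisible by 4 but not by 100 → leap year

Yes


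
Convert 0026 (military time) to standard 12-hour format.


12:26 AM

Hour: 0
0 → 12 AM (midnight)


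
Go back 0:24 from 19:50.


Start: 1190 minutes from midnight
Subtract: 24 minutes
Remaining: 1190 - 24 = 1166
Hours: 19, Minutes: 26

19:26


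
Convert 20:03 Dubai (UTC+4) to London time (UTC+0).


16:03

Time difference = UTC+0 - UTC+4 = -4 hours
New hour = (20 -4) mod 24
= 16 mod 24 = 16
Minutes unchanged → 16:03


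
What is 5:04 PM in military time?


17:04

Input: 5:04 PM
PM: 5 + 12 = 17


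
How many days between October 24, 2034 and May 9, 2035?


197 days

From October 24, 2034 to May 9, 2035
Rest of October 2034: 31 - 24 = 7
Full months: November 30, December 31, January 31, February 2035 28, March 31, April 30
Days into May 2035: 9
Total = 7 + 30 + 31 + 31 + 28 + 31 + 30 + 9 = 197 days


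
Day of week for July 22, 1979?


Zeller's congruence:
q=22, m=7, k=79, j=19
h = (22 + ⌊13×8/5⌋ + 79 + ⌊79/4⌋ + ⌊19/4⌋ - 2×19) mod 7
= (22 + 20 + 79 + 19 + 4 - 38) mod 7
= 106 mod 7 = 1
h=1 → Sunday

Sunday


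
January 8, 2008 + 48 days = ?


Start: January 8, 2008
Add 48 days
January 8 → February 1: 31 - 8 + 1 = 24 days (48 - 24 = 24 left)
February 1 + 24 = February 25, 2008

February 25, 2008


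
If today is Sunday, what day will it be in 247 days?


Start: Sunday (index 6)
(6 + 247) mod 7
= 253 mod 7
= 1
Index 1 → Tuesday

Tuesday


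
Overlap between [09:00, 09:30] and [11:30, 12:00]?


Meeting A: 540-570 (in minutes from midnight)
Meeting B: 690-720
Overlap start = max(540, 690) = 690
Overlap end = min(570, 720) = 570
Overlap = max(0, 570 - 690) = 0 min

0 minutes


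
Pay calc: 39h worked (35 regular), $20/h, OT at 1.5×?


$820.00

Regular: 35h × $20 = $700.00
Overtime: 39 - 35 = 4h
OT pay: 4h × $20 × 1.5 = $120.00
Total = $700.00 + $120.00 = $820.00


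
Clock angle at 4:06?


Hour hand = 4×30 + 6×0.5 = 123.0°
Minute hand = 6×6 = 36°
Difference = |123.0 - 36| = 87.0°

87.0°


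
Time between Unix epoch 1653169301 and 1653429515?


260214 seconds (72.3 hours / 3.01 days)

Difference = 1653429515 - 1653169301 = 260214 seconds
In hours: 260214 / 3600 ≈ 72.3
In days: 260214 / 86400 ≈ 3.01


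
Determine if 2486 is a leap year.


Rules: divisible by 4 AND (not by 100 OR by 400)
2486 ÷ 4 = 621 remainder 2 → not divisible by 4
Not divisible by 4 → not a leap year

No


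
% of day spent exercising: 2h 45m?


11.5%

Time: 165 minutes
Day: 1440 minutes
Percentage = (165/1440) × 100 ≈ 11.5%


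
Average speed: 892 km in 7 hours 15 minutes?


123.0 km/h

Distance: 892 km
Time: 7h 15m = 435 min = 435/60 = 29/4 hours
Speed = 892 ÷ (29/4) = 892 × 4 / 29 = 3568/29 ≈ 123.0 km/h


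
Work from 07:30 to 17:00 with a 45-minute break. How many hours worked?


Total time = (17×60+0) - (7×60+30)
= 1020 - 450 = 570 min
Minus break: 570 - 45 = 525 min
= 8h 45m

8h 45m (525 minutes)


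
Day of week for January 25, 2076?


Saturday

Zeller's congruence:
q=25, m=13, k=75, j=20
h = (25 + ⌊13×14/5⌋ + 75 + ⌊75/4⌋ + ⌊20/4⌋ - 2×20) mod 7
= (25 + 36 + 75 + 18 + 5 - 40) mod 7
= 119 mod 7 = 0
h=0 → Saturday


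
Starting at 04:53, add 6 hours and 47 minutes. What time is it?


Start: 293 minutes from midnight
Add: 407 minutes
Total: 700 minutes
Hours: 700 ÷ 60 = 11 remainder 40

11:40


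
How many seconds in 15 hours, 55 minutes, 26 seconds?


Hours: 15 × 3600 = 54000
Minutes: 55 × 60 = 3300
Seconds: 26
Total = 54000 + 3300 + 26 = 57326

57326 seconds


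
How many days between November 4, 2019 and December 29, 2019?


From November 4, 2019 to December 29, 2019
Rest of November 2019: 30 - 4 = 26
Days into December 2019: 29
Total = 26 + 29 = 55 days

55 days


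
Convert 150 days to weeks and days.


Weeks: 150 ÷ 7 = 21 remainder 3

21 weeks 3 days


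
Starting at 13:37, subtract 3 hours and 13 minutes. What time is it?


Start: 817 minutes from midnight
Subtract: 193 minutes
Remaining: 817 - 193 = 624
Hours: 10, Minutes: 24

10:24


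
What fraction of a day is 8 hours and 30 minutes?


0.3542 (35.42%)

Total minutes: 8×60 + 30 = 510
Day = 24×60 = 1440 minutes
Fraction = 510/1440 ≈ 0.3542
As a percentage: 510/1440 × 100 ≈ 35.42%


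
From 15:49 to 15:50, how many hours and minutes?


End time in minutes: 15×60 + 50 = 950
Start time in minutes: 15×60 + 49 = 949
Difference = 950 - 949 = 1 minutes
= 0 hours 1 minutes

0h 1m


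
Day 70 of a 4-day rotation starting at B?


Shifts: A, B, C, D
Start: B (index 1)
Day 70: (1 + 70 - 1) mod 4
= 70 mod 4
= 2
Index 2 → shift C

Shift C


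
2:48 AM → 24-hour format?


Input: 2:48 AM
AM hour stays: 2

02:48


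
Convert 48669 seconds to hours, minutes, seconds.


13h 31m 9s

Hours: 48669 ÷ 3600 = 13 remainder 1869
Minutes: 1869 ÷ 60 = 31 remainder 9
Seconds: 9


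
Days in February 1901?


28 days

Month: February (month 2)
February: 28 or 29 (leap year)
1901 leap year? No


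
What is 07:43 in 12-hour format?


Hour: 7
7 < 12 → AM

7:43 AM


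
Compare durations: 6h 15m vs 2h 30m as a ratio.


5:2 (2.50)

Duration 1: 375 minutes
Duration 2: 150 minutes
Ratio = 375:150
GCD = 75
Simplified = 5:2
As a decimal: 5/2 = 2.50


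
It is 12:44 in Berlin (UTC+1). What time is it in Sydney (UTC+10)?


Time difference = UTC+10 - UTC+1 = +9 hours
New hour = (12 + 9) mod 24
= 21 mod 24 = 21
Minutes unchanged → 21:44

21:44


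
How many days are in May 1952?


31 days

Month: May (month 5)
May has 31 days


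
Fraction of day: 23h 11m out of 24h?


0.9660 (96.60%)

Total minutes: 23×60 + 11 = 1391
Day = 24×60 = 1440 minutes
Fraction = 1391/1440 ≈ 0.9660
As a percentage: 1391/1440 × 100 ≈ 96.60%


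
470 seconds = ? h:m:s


0h 7m 50s

Hours: 470 ÷ 3600 = 0 remainder 470
Minutes: 470 ÷ 60 = 7 remainder 50
Seconds: 50


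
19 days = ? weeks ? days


2 weeks 5 days

Weeks: 19 ÷ 7 = 2 remainder 5


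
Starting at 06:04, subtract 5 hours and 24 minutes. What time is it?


00:40

Start: 364 minutes from midnight
Subtract: 324 minutes
Remaining: 364 - 324 = 40
Hours: 0, Minutes: 40


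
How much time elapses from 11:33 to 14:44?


3h 11m

End time in minutes: 14×60 + 44 = 884
Start time in minutes: 11×60 + 33 = 693
Difference = 884 - 693 = 191 minutes
= 3 hours 11 minutes


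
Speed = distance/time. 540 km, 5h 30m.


Distance: 540 km
Time: 5h 30m = 330 min = 330/60 = 11/2 hours
Speed = 540 ÷ (11/2) = 540 × 2 / 11 = 1080/11 ≈ 98.2 km/h

98.2 km/h


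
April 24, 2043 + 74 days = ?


Start: April 24, 2043
Add 74 days
April 24 → May 1: 30 - 24 + 1 = 7 days (74 - 7 = 67 left)
May 1 → June 1: 31 - 1 + 1 = 31 days (67 - 31 = 36 left)
June 1 → July 1: 30 - 1 + 1 = 30 days (36 - 30 = 6 left)
July 1 + 6 = July 7, 2043

July 7, 2043


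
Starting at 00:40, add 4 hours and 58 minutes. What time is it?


05:38

Start: 40 minutes from midnight
Add: 298 minutes
Total: 338 minutes
Hours: 338 ÷ 60 = 5 remainder 38


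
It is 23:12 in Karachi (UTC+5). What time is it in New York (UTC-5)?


Time difference = UTC-5 - UTC+5 = -10 hours
New hour = (23 -10) mod 24
= 13 mod 24 = 13
Minutes unchanged → 13:12

13:12


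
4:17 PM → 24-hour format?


16:17

Input: 4:17 PM
PM: 4 + 12 = 16


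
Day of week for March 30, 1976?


Zeller's congruence:
q=30, m=3, k=76, j=19
h = (30 + ⌊13×4/5⌋ + 76 + ⌊76/4⌋ + ⌊19/4⌋ - 2×19) mod 7
= (30 + 10 + 76 + 19 + 4 - 38) mod 7
= 101 mod 7 = 3
h=3 → Tuesday

Tuesday


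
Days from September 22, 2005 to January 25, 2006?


From September 22, 2005 to January 25, 2006
Rest of September 2005: 30 - 22 = 8
Full months: October 31, November 30, December 31
Days into January 2006: 25
Total = 8 + 31 + 30 + 31 + 25 = 125 days

125 days


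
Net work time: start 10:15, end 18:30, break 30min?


7h 45m (465 minutes)

Total time = (18×60+30) - (10×60+15)
= 1110 - 615 = 495 min
Minus break: 495 - 30 = 465 min
= 7h 45m


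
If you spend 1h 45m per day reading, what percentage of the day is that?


Time: 105 minutes
Day: 1440 minutes
Percentage = (105/1440) × 100 ≈ 7.3%

7.3%


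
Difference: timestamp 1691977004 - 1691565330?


411674 seconds (114.4 hours / 4.76 days)

Difference = 1691977004 - 1691565330 = 411674 seconds
In hours: 411674 / 3600 ≈ 114.4
In days: 411674 / 86400 ≈ 4.76


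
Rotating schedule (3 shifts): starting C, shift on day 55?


Shifts: A, B, C
Start: C (index 2)
Day 55: (2 + 55 - 1) mod 3
= 56 mod 3
= 2
Index 2 → shift C

Shift C


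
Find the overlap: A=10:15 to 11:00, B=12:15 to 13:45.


0 minutes

Meeting A: 615-660 (in minutes from midnight)
Meeting B: 735-825
Overlap start = max(615, 735) = 735
Overlap end = min(660, 825) = 660
Overlap = max(0, 660 - 735) = 0 min


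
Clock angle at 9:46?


17.0°

Hour hand = 9×30 + 46×0.5 = 293.0°
Minute hand = 46×6 = 276°
Difference = |293.0 - 276| = 17.0°


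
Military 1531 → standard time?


Hour: 15
15 - 12 = 3 → PM

3:31 PM


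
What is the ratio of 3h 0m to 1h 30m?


Duration 1: 180 minutes
Duration 2: 90 minutes
Ratio = 180:90
GCD = 90
Simplified = 2:1
As a decimal: 2/1 = 2.00

2:1 (2.00)


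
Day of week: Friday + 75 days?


Wednesday

Start: Friday (index 4)
(4 + 75) mod 7
= 79 mod 7
= 2
Index 2 → Wednesday


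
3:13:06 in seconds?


11586 seconds

Hours: 3 × 3600 = 10800
Minutes: 13 × 60 = 780
Seconds: 6
Total = 10800 + 780 + 6 = 11586


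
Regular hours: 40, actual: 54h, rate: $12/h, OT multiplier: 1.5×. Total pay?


$732.00

Regular: 40h × $12 = $480.00
Overtime: 54 - 40 = 14h
OT pay: 14h × $12 × 1.5 = $252.00
Total = $480.00 + $252.00 = $732.00


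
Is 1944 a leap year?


Rules: divisible by 4 AND (not by 100 OR by 400)
1944 ÷ 4 = 486 exactly → divisible by 4
1944 ÷ 100 = 19 remainder 44 → not divisible by 100
Divisible by 4 but not by 100 → leap year

Yes


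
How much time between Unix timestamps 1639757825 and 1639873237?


115412 seconds (32.1 hours / 1.34 days)

Difference = 1639873237 - 1639757825 = 115412 seconds
In hours: 115412 / 3600 ≈ 32.1
In days: 115412 / 86400 ≈ 1.34


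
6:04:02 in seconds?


Hours: 6 × 3600 = 21600
Minutes: 4 × 60 = 240
Seconds: 2
Total = 21600 + 240 + 2 = 21842

21842 seconds


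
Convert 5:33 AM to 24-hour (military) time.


05:33

Input: 5:33 AM
AM hour stays: 5


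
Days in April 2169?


30 days

Month: April (month 4)
April has 30 days


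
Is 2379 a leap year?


No

Rules: divisible by 4 AND (not by 100 OR by 400)
2379 ÷ 4 = 594 remainder 3 → not divisible by 4
Not divisible by 4 → not a leap year


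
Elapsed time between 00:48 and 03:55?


End time in minutes: 3×60 + 55 = 235
Start time in minutes: 0×60 + 48 = 48
Difference = 235 - 48 = 187 minutes
= 3 hours 7 minutes

3h 7m


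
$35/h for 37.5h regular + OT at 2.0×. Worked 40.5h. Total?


$1522.50

Regular: 37.5h × $35 = $1312.50
Overtime: 40.5 - 37.5 = 3.0h
OT pay: 3.0h × $35 × 2.0 = $210.00
Total = $1312.50 + $210.00 = $1522.50


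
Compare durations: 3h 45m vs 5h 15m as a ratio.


5:7 (0.71)

Duration 1: 225 minutes
Duration 2: 315 minutes
Ratio = 225:315
GCD = 45
Simplified = 5:7
As a decimal: 5/7 ≈ 0.71


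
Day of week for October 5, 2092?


Sunday

Zeller's congruence:
q=5, m=10, k=92, j=20
h = (5 + ⌊13×11/5⌋ + 92 + ⌊92/4⌋ + ⌊20/4⌋ - 2×20) mod 7
= (5 + 28 + 92 + 23 + 5 - 40) mod 7
= 113 mod 7 = 1
h=1 → Sunday


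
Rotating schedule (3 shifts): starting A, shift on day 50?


Shift B

Shifts: A, B, C
Start: A (index 0)
Day 50: (0 + 50 - 1) mod 3
= 49 mod 3
= 1
Index 1 → shift B


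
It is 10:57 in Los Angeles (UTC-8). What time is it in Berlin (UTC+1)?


19:57

Time difference = UTC+1 - UTC-8 = +9 hours
New hour = (10 + 9) mod 24
= 19 mod 24 = 19
Minutes unchanged → 19:57


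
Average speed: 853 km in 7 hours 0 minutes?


Distance: 853 km
Time: 7 hours
Speed = 853 / 7 ≈ 121.9 km/h

121.9 km/h


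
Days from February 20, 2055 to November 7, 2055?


260 days

From February 20, 2055 to November 7, 2055
Rest of February 2055: 28 - 20 = 8
Full months: March 31, April 30, May 31, June 30, July 31, August 31, September 30, October 31
Days into November 2055: 7
Total = 8 + 31 + 30 + 31 + 30 + 31 + 31 + 30 + 31 + 7 = 260 days


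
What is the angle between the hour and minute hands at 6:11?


119.5°

Hour hand = 6×30 + 11×0.5 = 185.5°
Minute hand = 11×6 = 66°
Difference = |185.5 - 66| = 119.5°


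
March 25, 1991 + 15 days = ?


Start: March 25, 1991
Add 15 days
March 25 → April 1: 31 - 25 + 1 = 7 days (15 - 7 = 8 left)
April 1 + 8 = April 9, 1991

April 9, 1991


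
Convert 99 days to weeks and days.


14 weeks 1 days

Weeks: 99 ÷ 7 = 14 remainder 1


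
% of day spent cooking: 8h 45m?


36.5%

Time: 525 minutes
Day: 1440 minutes
Percentage = (525/1440) × 100 ≈ 36.5%


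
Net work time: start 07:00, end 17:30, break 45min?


9h 45m (585 minutes)

Total time = (17×60+30) - (7×60+0)
= 1050 - 420 = 630 min
Minus break: 630 - 45 = 585 min
= 9h 45m


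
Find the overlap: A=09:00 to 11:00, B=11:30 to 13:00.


0 minutes

Meeting A: 540-660 (in minutes from midnight)
Meeting B: 690-780
Overlap start = max(540, 690) = 690
Overlap end = min(660, 780) = 660
Overlap = max(0, 660 - 690) = 0 min


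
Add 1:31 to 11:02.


12:33

Start: 662 minutes from midnight
Add: 91 minutes
Total: 753 minutes
Hours: 753 ÷ 60 = 12 remainder 33


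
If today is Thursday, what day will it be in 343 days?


Thursday

Start: Thursday (index 3)
(3 + 343) mod 7
= 346 mod 7
= 3
Index 3 → Thursday


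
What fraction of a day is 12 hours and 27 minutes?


Total minutes: 12×60 + 27 = 747
Day = 24×60 = 1440 minutes
Fraction = 747/1440 ≈ 0.5188
As a percentage: 747/1440 × 100 ≈ 51.88%

0.5188 (51.88%)


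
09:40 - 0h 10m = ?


09:30

Start: 580 minutes from midnight
Subtract: 10 minutes
Remaining: 580 - 10 = 570
Hours: 9, Minutes: 30


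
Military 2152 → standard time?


9:52 PM

Hour: 21
21 - 12 = 9 → PM


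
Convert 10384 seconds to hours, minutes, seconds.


2h 53m 4s

Hours: 10384 ÷ 3600 = 2 remainder 3184
Minutes: 3184 ÷ 60 = 53 remainder 4
Seconds: 4


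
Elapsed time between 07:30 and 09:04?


End time in minutes: 9×60 + 4 = 544
Start time in minutes: 7×60 + 30 = 450
Difference = 544 - 450 = 94 minutes
= 1 hours 34 minutes

1h 34m


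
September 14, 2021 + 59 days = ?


Start: September 14, 2021
Add 59 days
September 14 → October 1: 30 - 14 + 1 = 17 days (59 - 17 = 42 left)
October 1 → November 1: 31 - 1 + 1 = 31 days (42 - 31 = 11 left)
November 1 + 11 = November 12, 2021

November 12, 2021


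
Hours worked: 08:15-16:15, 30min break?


7h 30m (450 minutes)

Total time = (16×60+15) - (8×60+15)
= 975 - 495 = 480 min
Minus break: 480 - 30 = 450 min
= 7h 30m


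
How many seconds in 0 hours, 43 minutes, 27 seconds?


Hours: 0 × 3600 = 0
Minutes: 43 × 60 = 2580
Seconds: 27
Total = 0 + 2580 + 27 = 2607

2607 seconds


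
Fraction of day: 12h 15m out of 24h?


0.5104 (51.04%)

Total minutes: 12×60 + 15 = 735
Day = 24×60 = 1440 minutes
Fraction = 735/1440 ≈ 0.5104
As a percentage: 735/1440 × 100 ≈ 51.04%


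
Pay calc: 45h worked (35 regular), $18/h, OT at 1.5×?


$900.00

Regular: 35h × $18 = $630.00
Overtime: 45 - 35 = 10h
OT pay: 10h × $18 × 1.5 = $270.00
Total = $630.00 + $270.00 = $900.00


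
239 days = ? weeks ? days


34 weeks 1 days

Weeks: 239 ÷ 7 = 34 remainder 1


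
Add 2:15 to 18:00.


Start: 1080 minutes from midnight
Add: 135 minutes
Total: 1215 minutes
Hours: 1215 ÷ 60 = 20 remainder 15

20:15


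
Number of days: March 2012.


31 days

Month: March (month 3)
March has 31 days


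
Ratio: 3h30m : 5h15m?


Duration 1: 210 minutes
Duration 2: 315 minutes
Ratio = 210:315
GCD = 105
Simplified = 2:3
As a decimal: 2/3 ≈ 0.67

2:3 (0.67)


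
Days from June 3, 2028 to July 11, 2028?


38 days

From June 3, 2028 to July 11, 2028
Rest of June 2028: 30 - 3 = 27
Days into July 2028: 11
Total = 27 + 11 = 38 days


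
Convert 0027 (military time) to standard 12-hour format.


Hour: 0
0 → 12 AM (midnight)

12:27 AM


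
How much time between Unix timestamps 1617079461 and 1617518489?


439028 seconds (122.0 hours / 5.08 days)

Difference = 1617518489 - 1617079461 = 439028 seconds
In hours: 439028 / 3600 ≈ 122.0
In days: 439028 / 86400 ≈ 5.08


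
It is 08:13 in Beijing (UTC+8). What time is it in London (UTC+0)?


Time difference = UTC+0 - UTC+8 = -8 hours
New hour = (8 -8) mod 24
= 0 mod 24 = 0
Minutes unchanged → 00:13

00:13


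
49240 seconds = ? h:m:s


Hours: 49240 ÷ 3600 = 13 remainder 2440
Minutes: 2440 ÷ 60 = 40 remainder 40
Seconds: 40

13h 40m 40s


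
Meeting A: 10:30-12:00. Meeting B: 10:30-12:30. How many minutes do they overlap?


Meeting A: 630-720 (in minutes from midnight)
Meeting B: 630-750
Overlap start = max(630, 630) = 630
Overlap end = min(720, 750) = 720
Overlap = max(0, 720 - 630) = 90 min

90 minutes


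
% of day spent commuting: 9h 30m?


39.6%

Time: 570 minutes
Day: 1440 minutes
Percentage = (570/1440) × 100 ≈ 39.6%


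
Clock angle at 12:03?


16.5°

Hour hand (12 ≡ 0 on the dial): 0×30 + 3×0.5 = 1.5°
Minute hand = 3×6 = 18°
Difference = |1.5 - 18| = 16.5°


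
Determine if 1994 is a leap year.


Rules: divisible by 4 AND (not by 100 OR by 400)
1994 ÷ 4 = 498 remainder 2 → not divisible by 4
Not divisible by 4 → not a leap year

No


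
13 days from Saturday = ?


Friday

Start: Saturday (index 5)
(5 + 13) mod 7
= 18 mod 7
= 4
Index 4 → Friday


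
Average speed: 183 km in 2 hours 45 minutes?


66.5 km/h

Distance: 183 km
Time: 2h 45m = 165 min = 165/60 = 11/4 hours
Speed = 183 ÷ (11/4) = 183 × 4 / 11 = 732/11 ≈ 66.5 km/h


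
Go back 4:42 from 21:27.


16:45

Start: 1287 minutes from midnight
Subtract: 282 minutes
Remaining: 1287 - 282 = 1005
Hours: 16, Minutes: 45


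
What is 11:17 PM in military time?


Input: 11:17 PM
PM: 11 + 12 = 23

23:17


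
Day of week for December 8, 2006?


Friday

Zeller's congruence:
q=8, m=12, k=6, j=20
h = (8 + ⌊13×13/5⌋ + 6 + ⌊6/4⌋ + ⌊20/4⌋ - 2×20) mod 7
= (8 + 33 + 6 + 1 + 5 - 40) mod 7
= 13 mod 7 = 6
h=6 → Friday


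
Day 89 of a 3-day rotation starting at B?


Shift C

Shifts: A, B, C
Start: B (index 1)
Day 89: (1 + 89 - 1) mod 3
= 89 mod 3
= 2
Index 2 → shift C


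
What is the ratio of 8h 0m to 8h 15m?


Duration 1: 480 minutes
Duration 2: 495 minutes
Ratio = 480:495
GCD = 15
Simplified = 32:33
As a decimal: 32/33 ≈ 0.97

32:33 (0.97)


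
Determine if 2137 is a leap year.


Rules: divisible by 4 AND (not by 100 OR by 400)
2137 ÷ 4 = 534 remainder 1 → not divisible by 4
Not divisible by 4 → not a leap year

No


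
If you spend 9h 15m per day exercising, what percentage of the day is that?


Time: 555 minutes
Day: 1440 minutes
Percentage = (555/1440) × 100 ≈ 38.5%

38.5%


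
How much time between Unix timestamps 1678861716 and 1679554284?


Difference = 1679554284 - 1678861716 = 692568 seconds
In hours: 692568 / 3600 ≈ 192.4
In days: 692568 / 86400 ≈ 8.02

692568 seconds (192.4 hours / 8.02 days)


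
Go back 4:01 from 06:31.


Start: 391 minutes from midnight
Subtract: 241 minutes
Remaining: 391 - 241 = 150
Hours: 2, Minutes: 30

02:30


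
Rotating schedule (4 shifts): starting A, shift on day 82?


Shift B

Shifts: A, B, C, D
Start: A (index 0)
Day 82: (0 + 82 - 1) mod 4
= 81 mod 4
= 1
Index 1 → shift B


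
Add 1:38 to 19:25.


Start: 1165 minutes from midnight
Add: 98 minutes
Total: 1263 minutes
Hours: 1263 ÷ 60 = 21 remainder 3

21:03


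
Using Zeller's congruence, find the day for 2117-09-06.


Zeller's congruence:
q=6, m=9, k=17, j=21
h = (6 + ⌊13×10/5⌋ + 17 + ⌊17/4⌋ + ⌊21/4⌋ - 2×21) mod 7
= (6 + 26 + 17 + 4 + 5 - 42) mod 7
= 16 mod 7 = 2
h=2 → Monday

Monday


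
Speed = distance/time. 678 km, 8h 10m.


83.0 km/h

Distance: 678 km
Time: 8h 10m = 490 min = 490/60 = 49/6 hours
Speed = 678 ÷ (49/6) = 678 × 6 / 49 = 4068/49 ≈ 83.0 km/h


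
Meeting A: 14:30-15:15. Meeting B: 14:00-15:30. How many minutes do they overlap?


Meeting A: 870-915 (in minutes from midnight)
Meeting B: 840-930
Overlap start = max(870, 840) = 870
Overlap end = min(915, 930) = 915
Overlap = max(0, 915 - 870) = 45 min

45 minutes


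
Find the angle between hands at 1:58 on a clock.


71.0°

Hour hand = 1×30 + 58×0.5 = 59.0°
Minute hand = 58×6 = 348°
Difference = |59.0 - 348| = 289.0°
Since > 180°: 360 - 289.0 = 71.0°


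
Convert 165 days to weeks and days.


Weeks: 165 ÷ 7 = 23 remainder 4

23 weeks 4 days


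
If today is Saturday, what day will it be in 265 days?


Friday

Start: Saturday (index 5)
(5 + 265) mod 7
= 270 mod 7
= 4
Index 4 → Friday


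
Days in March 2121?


Month: March (month 3)
March has 31 days

31 days


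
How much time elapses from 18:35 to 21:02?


End time in minutes: 21×60 + 2 = 1262
Start time in minutes: 18×60 + 35 = 1115
Difference = 1262 - 1115 = 147 minutes
= 2 hours 27 minutes

2h 27m


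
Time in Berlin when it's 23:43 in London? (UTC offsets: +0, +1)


00:43 (next day)

Time difference = UTC+1 - UTC+0 = +1 hours
New hour = (23 + 1) mod 24
= 24 mod 24 = 0
Minutes unchanged → 00:43; 24 ≥ 24 → next day


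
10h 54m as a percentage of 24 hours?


Total minutes: 10×60 + 54 = 654
Day = 24×60 = 1440 minutes
Fraction = 654/1440 ≈ 0.4542
As a percentage: 654/1440 × 100 ≈ 45.42%

0.4542 (45.42%)


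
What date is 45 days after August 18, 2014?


October 2, 2014

Start: August 18, 2014
Add 45 days
August 18 → September 1: 31 - 18 + 1 = 14 days (45 - 14 = 31 left)
September 1 → October 1: 30 - 1 + 1 = 30 days (31 - 30 = 1 left)
October 1 + 1 = October 2, 2014


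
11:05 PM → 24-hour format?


Input: 11:05 PM
PM: 11 + 12 = 23

23:05


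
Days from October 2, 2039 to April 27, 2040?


From October 2, 2039 to April 27, 2040
Rest of October 2039: 31 - 2 = 29
Full months: November 30, December 31, January 31, February 2040 29, March 31
Days into April 2040: 27
Total = 29 + 30 + 31 + 31 + 29 + 31 + 27 = 208 days

208 days


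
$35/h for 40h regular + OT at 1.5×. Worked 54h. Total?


Regular: 40h × $35 = $1400.00
Overtime: 54 - 40 = 14h
OT pay: 14h × $35 × 1.5 = $735.00
Total = $1400.00 + $735.00 = $2135.00

$2135.00
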